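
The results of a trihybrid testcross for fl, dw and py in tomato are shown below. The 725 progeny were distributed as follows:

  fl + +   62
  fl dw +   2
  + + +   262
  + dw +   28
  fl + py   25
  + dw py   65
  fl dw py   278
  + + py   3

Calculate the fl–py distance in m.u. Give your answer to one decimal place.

18.2 m.u.

The two most frequent reciprocal classes, + + + and fl dw py, are the parental types, so the F1 was + + + / fl dw py.
The two rarest classes, + + py and fl dw +, are the double crossovers. Comparing them with the parentals, only the py allele has switched, so py is the middle locus and the order is dw – py – fl.
Crossovers in the py–fl interval produce the single-crossover classes fl + + and + dw py (62 + 65 = 127) plus the double crossovers (5).
RF(py–fl) = (127 + 5) / 725 = 132/725 = 0.1821 → 18.2 m.u.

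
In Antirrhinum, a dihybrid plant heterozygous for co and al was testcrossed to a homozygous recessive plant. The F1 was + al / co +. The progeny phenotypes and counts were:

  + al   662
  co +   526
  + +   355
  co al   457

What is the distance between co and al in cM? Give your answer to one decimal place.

The recombinant classes are + + and co al: 355 + 457 = 812.
Recombination frequency = 812/2000 = 0.4060 ≈ 40.6%, i.e. 40.6 cM.

40.6 cM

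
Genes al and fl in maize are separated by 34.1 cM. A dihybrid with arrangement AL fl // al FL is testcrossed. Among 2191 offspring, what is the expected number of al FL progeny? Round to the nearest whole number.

722

A map distance of 34.1 cM corresponds to a recombination frequency of 0.341.
The F1 is AL fl / al FL, so al FL is a parental gamete class with expected frequency (1 − r)/2 = 0.659/2 = 0.3295.
Expected number = 0.3295 × 2191 = 721.93 ≈ 722.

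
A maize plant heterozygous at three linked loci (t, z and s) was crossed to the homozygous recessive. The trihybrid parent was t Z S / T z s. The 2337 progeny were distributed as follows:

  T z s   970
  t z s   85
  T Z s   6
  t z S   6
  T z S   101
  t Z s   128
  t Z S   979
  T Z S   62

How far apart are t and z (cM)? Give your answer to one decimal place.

The two rarest classes, t z S and T Z s, are the double crossovers. Comparing them with the parentals, only the z allele has switched, so z is the middle locus and the order is s – z – t.
Crossovers in the z–t interval produce the single-crossover classes T Z S and t z s (62 + 85 = 147) plus the double crossovers (12).
RF(z–t) = (147 + 12) / 2337 = 159/2337 = 0.0680 → 6.8 cM.

6.8 cM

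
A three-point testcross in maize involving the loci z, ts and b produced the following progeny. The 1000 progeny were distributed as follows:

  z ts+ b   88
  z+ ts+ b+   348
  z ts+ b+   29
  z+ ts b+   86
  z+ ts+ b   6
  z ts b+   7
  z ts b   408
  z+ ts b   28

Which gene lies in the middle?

b

The two most frequent reciprocal classes, z+ ts+ b+ and z ts b, are the parental types, so the F1 was z+ ts+ b+ / z ts b.
The two rarest classes, z+ ts+ b and z ts b+, are the double crossovers. Comparing them with the parentals, only the b allele has switched, so b is the middle locus and the order is ts – b – z.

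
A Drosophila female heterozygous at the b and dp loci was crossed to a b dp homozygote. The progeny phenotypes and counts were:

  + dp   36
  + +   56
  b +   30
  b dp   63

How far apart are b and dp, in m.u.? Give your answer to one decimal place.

35.7 m.u.

The two most frequent classes, + + (56) and b dp (63), are the parental types, so the F1 was + + / b dp.
The recombinant classes are + dp and b +: 36 + 30 = 66.
Recombination frequency = 66/185 = 0.3568 ≈ 35.7%, i.e. 35.7 m.u.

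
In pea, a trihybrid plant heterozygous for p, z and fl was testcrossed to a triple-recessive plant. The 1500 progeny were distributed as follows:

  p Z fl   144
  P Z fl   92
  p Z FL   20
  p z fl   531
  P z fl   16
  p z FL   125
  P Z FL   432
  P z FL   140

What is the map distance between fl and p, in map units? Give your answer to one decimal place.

The two most frequent reciprocal classes, p z fl and P Z FL, are the parental types, so the F1 was p z fl / P Z FL.
The two rarest classes, P z fl and p Z FL, are the double crossovers. Comparing them with the parentals, only the p allele has switched, so p is the middle locus and the order is fl – p – z.
Crossovers in the fl–p interval produce the single-crossover classes p z FL and P Z fl (125 + 92 = 217) plus the double crossovers (36).
RF(fl–p) = (217 + 36) / 1500 = 253/1500 = 0.1687 → 16.9 map units.

16.9 map units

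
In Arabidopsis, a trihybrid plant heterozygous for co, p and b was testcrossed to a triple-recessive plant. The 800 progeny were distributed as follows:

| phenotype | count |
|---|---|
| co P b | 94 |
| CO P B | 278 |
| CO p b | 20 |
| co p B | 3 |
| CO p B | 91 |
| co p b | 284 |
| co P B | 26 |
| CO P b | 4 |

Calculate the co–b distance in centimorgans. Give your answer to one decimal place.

6.6 centimorgans

The two most frequent reciprocal classes, co p b and CO P B, are the parental types, so the F1 was co p b / CO P B.
The two rarest classes, co p B and CO P b, are the double crossovers. Comparing them with the parentals, only the b allele has switched, so b is the middle locus and the order is p – b – co.
Crossovers in the b–co interval produce the single-crossover classes CO p b and co P B (20 + 26 = 46) plus the double crossovers (7).
RF(b–co) = (46 + 7) / 800 = 53/800 = 0.0663 → 6.6 centimorgans.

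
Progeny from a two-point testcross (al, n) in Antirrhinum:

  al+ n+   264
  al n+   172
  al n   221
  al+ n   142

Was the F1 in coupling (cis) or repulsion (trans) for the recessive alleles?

cis

The two most frequent classes are al+ n+ (264) and al n (221); these are the parental (non-recombinant) types.
So the F1 carried al+ n+ on one chromosome and al n on the other — the recessive alleles are on the same chromosome (cis / coupling).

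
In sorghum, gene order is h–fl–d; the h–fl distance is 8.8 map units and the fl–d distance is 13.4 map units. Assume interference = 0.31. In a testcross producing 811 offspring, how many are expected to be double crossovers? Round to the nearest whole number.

Map distances give recombination frequencies of 0.088 and 0.134 for the two intervals.
With interference 0.31 (so coincidence = 0.69), expected double-crossover frequency = 0.088 × 0.134 × 0.69 = 0.00814.
Expected number = 0.00814 × 811 = 6.60 ≈ 7.

7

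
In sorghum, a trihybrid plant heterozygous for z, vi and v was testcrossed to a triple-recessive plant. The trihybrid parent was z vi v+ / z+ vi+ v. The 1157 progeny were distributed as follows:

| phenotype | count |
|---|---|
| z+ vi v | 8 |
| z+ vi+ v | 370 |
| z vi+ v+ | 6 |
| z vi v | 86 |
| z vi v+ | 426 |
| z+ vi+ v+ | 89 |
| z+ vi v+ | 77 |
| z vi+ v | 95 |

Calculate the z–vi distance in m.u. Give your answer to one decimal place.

The two rarest classes, z vi+ v+ and z+ vi v, are the double crossovers. Comparing them with the parentals, only the vi allele has switched, so vi is the middle locus and the order is z – vi – v.
Crossovers in the z–vi interval produce the single-crossover classes z+ vi v+ and z vi+ v (77 + 95 = 172) plus the double crossovers (14).
RF(z–vi) = (172 + 14) / 1157 = 186/1157 = 0.1608 → 16.1 m.u.

16.1 m.u.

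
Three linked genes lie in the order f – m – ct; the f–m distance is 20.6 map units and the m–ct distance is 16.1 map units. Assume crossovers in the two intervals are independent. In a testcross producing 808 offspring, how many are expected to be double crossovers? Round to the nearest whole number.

27

Map distances give recombination frequencies of 0.206 and 0.161 for the two intervals.
With no interference, expected double-crossover frequency = 0.206 × 0.161 = 0.03317.
Expected number = 0.03317 × 808 = 26.80 ≈ 27.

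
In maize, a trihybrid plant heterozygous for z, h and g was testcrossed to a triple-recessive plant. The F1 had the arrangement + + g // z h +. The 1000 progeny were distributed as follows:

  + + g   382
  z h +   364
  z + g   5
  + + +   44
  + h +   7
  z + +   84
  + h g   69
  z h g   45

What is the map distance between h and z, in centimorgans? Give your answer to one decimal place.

The two rarest classes, z + g and + h +, are the double crossovers. Comparing them with the parentals, only the z allele has switched, so z is the middle locus and the order is h – z – g.
Crossovers in the h–z interval produce the single-crossover classes + h g and z + + (69 + 84 = 153) plus the double crossovers (12).
RF(h–z) = (153 + 12) / 1000 = 165/1000 = 0.1650 → 16.5 centimorgans.

16.5 centimorgans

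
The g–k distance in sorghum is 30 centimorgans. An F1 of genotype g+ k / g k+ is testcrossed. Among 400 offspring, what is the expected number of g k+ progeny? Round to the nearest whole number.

140

A map distance of 30 centimorgans corresponds to a recombination frequency of 0.300.
The F1 is g+ k / g k+, so g k+ is a parental gamete class with expected frequency (1 − r)/2 = 0.700/2 = 0.3500.
Expected number = 0.3500 × 400 = 140.00 ≈ 140.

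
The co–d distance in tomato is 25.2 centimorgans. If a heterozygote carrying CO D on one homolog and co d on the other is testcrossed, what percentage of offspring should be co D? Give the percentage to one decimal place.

A map distance of 25.2 centimorgans corresponds to a recombination frequency of 0.252.
The F1 is CO D / co d, so co D is a recombinant gamete class with expected frequency r/2 = 0.252/2 = 0.1260.
That is 0.1260 = 12.6% of the progeny.

12.6%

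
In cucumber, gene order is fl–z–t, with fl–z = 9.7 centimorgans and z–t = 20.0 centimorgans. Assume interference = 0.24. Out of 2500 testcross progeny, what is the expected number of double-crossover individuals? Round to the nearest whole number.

Map distances give recombination frequencies of 0.097 and 0.200 for the two intervals.
With interference 0.24 (so coincidence = 0.76), expected double-crossover frequency = 0.097 × 0.200 × 0.76 = 0.01474.
Expected number = 0.01474 × 2500 = 36.86 ≈ 37.

37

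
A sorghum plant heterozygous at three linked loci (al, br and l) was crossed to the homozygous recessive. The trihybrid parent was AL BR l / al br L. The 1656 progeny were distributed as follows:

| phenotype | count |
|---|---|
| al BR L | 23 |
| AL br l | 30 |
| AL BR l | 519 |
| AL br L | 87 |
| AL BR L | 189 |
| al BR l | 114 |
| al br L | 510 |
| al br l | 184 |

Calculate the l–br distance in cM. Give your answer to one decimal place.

25.7 cM

The two rarest classes, AL br l and al BR L, are the double crossovers. Comparing them with the parentals, only the br allele has switched, so br is the middle locus and the order is al – br – l.
Crossovers in the br–l interval produce the single-crossover classes AL BR L and al br l (189 + 184 = 373) plus the double crossovers (53).
RF(br–l) = (373 + 53) / 1656 = 426/1656 = 0.2572 → 25.7 cM.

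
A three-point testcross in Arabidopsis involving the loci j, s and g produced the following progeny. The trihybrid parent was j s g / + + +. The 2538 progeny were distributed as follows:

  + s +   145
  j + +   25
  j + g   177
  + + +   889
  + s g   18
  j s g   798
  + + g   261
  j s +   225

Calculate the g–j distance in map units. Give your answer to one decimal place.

The two rarest classes, + s g and j + +, are the double crossovers. Comparing them with the parentals, only the j allele has switched, so j is the middle locus and the order is g – j – s.
Crossovers in the g–j interval produce the single-crossover classes j s + and + + g (225 + 261 = 486) plus the double crossovers (43).
RF(g–j) = (486 + 43) / 2538 = 529/2538 = 0.2084 → 20.8 map units.

20.8 map units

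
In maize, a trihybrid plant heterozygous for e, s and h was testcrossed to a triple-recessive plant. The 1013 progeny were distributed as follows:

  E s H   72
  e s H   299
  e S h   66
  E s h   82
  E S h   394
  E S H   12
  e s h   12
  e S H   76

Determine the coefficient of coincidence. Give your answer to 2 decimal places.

The two most frequent reciprocal classes, E S h and e s H, are the parental types, so the F1 was E S h / e s H.
The two rarest classes, E S H and e s h, are the double crossovers. Comparing them with the parentals, only the h allele has switched, so h is the middle locus and the order is e – h – s.
e–h: (138 + 24)/1013 = 0.1599; h–s: (158 + 24)/1013 = 0.1797.
Expected DCO frequency = 0.1599 × 0.1797 ≈ 0.02873; observed = 24/1013 ≈ 0.02369.
Coefficient of coincidence = 0.02369/0.02873 ≈ 0.82.

0.82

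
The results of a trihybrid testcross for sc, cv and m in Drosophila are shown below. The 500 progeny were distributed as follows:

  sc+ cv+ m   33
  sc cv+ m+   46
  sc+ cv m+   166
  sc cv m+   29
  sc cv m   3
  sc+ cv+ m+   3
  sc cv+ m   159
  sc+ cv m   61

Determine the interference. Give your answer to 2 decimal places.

0.61

The two most frequent reciprocal classes, sc cv+ m and sc+ cv m+, are the parental types, so the F1 was sc cv+ m / sc+ cv m+.
The two rarest classes, sc cv m and sc+ cv+ m+, are the double crossovers. Comparing them with the parentals, only the cv allele has switched, so cv is the middle locus and the order is m – cv – sc.
m–cv: (107 + 6)/500 = 0.2260; cv–sc: (62 + 6)/500 = 0.1360.
Expected DCO frequency = 0.2260 × 0.1360 ≈ 0.03074; observed = 6/500 ≈ 0.01200.
Coefficient of coincidence = 0.01200/0.03074 ≈ 0.39; interference = 1 − 0.39 = 0.61.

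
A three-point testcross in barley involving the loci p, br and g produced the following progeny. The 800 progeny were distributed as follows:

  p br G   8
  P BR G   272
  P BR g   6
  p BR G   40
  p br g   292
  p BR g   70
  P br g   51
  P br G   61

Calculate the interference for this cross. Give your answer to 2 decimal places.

0.26

The two most frequent reciprocal classes, P BR G and p br g, are the parental types, so the F1 was P BR G / p br g.
The two rarest classes, P BR g and p br G, are the double crossovers. Comparing them with the parentals, only the g allele has switched, so g is the middle locus and the order is br – g – p.
br–g: (131 + 14)/800 = 0.1812; g–p: (91 + 14)/800 = 0.1313.
Expected DCO frequency = 0.1812 × 0.1313 ≈ 0.02379; observed = 14/800 ≈ 0.01750.
Coefficient of coincidence = 0.01750/0.02379 ≈ 0.74; interference = 1 − 0.74 = 0.26.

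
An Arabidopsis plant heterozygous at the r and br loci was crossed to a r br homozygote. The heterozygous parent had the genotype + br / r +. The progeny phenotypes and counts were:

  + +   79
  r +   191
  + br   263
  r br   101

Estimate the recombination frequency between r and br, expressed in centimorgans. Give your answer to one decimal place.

The recombinant classes are + + and r br: 79 + 101 = 180.
Recombination frequency = 180/634 = 0.2839 ≈ 28.4%, i.e. 28.4 centimorgans.

28.4 centimorgans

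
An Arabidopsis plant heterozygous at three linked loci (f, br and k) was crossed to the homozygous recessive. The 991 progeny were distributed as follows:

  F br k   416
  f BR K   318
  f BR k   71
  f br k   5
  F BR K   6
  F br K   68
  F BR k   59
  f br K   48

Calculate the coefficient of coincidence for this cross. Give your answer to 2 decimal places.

The two most frequent reciprocal classes, f BR K and F br k, are the parental types, so the F1 was f BR K / F br k.
The two rarest classes, F BR K and f br k, are the double crossovers. Comparing them with the parentals, only the f allele has switched, so f is the middle locus and the order is br – f – k.
br–f: (107 + 11)/991 = 0.1191; f–k: (139 + 11)/991 = 0.1514.
Expected DCO frequency = 0.1191 × 0.1514 ≈ 0.01803; observed = 11/991 ≈ 0.01110.
Coefficient of coincidence = 0.01110/0.01803 ≈ 0.62.

0.62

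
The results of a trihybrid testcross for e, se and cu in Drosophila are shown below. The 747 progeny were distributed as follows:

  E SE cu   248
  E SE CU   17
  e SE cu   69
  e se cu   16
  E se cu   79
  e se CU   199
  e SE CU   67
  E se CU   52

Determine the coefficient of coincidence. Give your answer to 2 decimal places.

0.89

The two most frequent reciprocal classes, E SE cu and e se CU, are the parental types, so the F1 was E SE cu / e se CU.
The two rarest classes, E SE CU and e se cu, are the double crossovers. Comparing them with the parentals, only the cu allele has switched, so cu is the middle locus and the order is se – cu – e.
se–cu: (146 + 33)/747 = 0.2396; cu–e: (121 + 33)/747 = 0.2062.
Expected DCO frequency = 0.2396 × 0.2062 ≈ 0.04941; observed = 33/747 ≈ 0.04418.
Coefficient of coincidence = 0.04418/0.04941 ≈ 0.89.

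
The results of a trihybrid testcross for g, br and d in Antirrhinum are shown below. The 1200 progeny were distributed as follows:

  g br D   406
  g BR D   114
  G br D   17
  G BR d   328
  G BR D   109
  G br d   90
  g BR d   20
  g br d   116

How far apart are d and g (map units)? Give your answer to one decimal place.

The two most frequent reciprocal classes, g br D and G BR d, are the parental types, so the F1 was g br D / G BR d.
The two rarest classes, G br D and g BR d, are the double crossovers. Comparing them with the parentals, only the g allele has switched, so g is the middle locus and the order is d – g – br.
Crossovers in the d–g interval produce the single-crossover classes g br d and G BR D (116 + 109 = 225) plus the double crossovers (37).
RF(d–g) = (225 + 37) / 1200 = 262/1200 = 0.2183 → 21.8 map units.

21.8 map units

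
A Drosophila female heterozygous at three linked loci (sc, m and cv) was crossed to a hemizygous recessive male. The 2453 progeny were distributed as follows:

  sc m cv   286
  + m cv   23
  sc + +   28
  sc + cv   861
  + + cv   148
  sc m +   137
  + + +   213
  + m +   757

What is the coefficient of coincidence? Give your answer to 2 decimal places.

The two most frequent reciprocal classes, + m + and sc + cv, are the parental types, so the F1 was + m + / sc + cv.
The two rarest classes, + m cv and sc + +, are the double crossovers. Comparing them with the parentals, only the cv allele has switched, so cv is the middle locus and the order is sc – cv – m.
sc–cv: (285 + 51)/2453 = 0.1370; cv–m: (499 + 51)/2453 = 0.2242.
Expected DCO frequency = 0.1370 × 0.2242 ≈ 0.03072; observed = 51/2453 ≈ 0.02079.
Coefficient of coincidence = 0.02079/0.03072 ≈ 0.68.

0.68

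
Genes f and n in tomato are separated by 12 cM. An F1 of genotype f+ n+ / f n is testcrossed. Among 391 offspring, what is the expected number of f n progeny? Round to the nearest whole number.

A map distance of 12 cM corresponds to a recombination frequency of 0.120.
The F1 is f+ n+ / f n, so f n is a parental gamete class with expected frequency (1 − r)/2 = 0.880/2 = 0.4400.
Expected number = 0.4400 × 391 = 172.04 ≈ 172.

172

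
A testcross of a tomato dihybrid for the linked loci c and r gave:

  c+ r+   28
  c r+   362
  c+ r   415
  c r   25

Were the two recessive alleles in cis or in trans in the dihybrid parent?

trans

The two most frequent classes are c+ r (415) and c r+ (362); these are the parental (non-recombinant) types.
So the F1 carried c+ r on one chromosome and c r+ on the other — the recessive alleles are on opposite chromosomes (trans / repulsion).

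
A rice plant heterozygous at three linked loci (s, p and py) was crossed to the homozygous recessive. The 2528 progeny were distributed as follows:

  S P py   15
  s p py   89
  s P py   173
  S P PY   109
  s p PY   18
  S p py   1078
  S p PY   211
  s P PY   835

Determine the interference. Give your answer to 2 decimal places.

The two most frequent reciprocal classes, s P PY and S p py, are the parental types, so the F1 was s P PY / S p py.
The two rarest classes, s p PY and S P py, are the double crossovers. Comparing them with the parentals, only the p allele has switched, so p is the middle locus and the order is py – p – s.
py–p: (384 + 33)/2528 = 0.1650; p–s: (198 + 33)/2528 = 0.0914.
Expected DCO frequency = 0.1650 × 0.0914 ≈ 0.01508; observed = 33/2528 ≈ 0.01305.
Coefficient of coincidence = 0.01305/0.01508 ≈ 0.87; interference = 1 − 0.87 = 0.13.

0.13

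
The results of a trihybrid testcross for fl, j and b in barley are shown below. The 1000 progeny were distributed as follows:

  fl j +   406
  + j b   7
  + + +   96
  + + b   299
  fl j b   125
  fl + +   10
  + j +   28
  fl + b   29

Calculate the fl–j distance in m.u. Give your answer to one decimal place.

7.4 m.u.

The two most frequent reciprocal classes, fl j + and + + b, are the parental types, so the F1 was fl j + / + + b.
The two rarest classes, fl + + and + j b, are the double crossovers. Comparing them with the parentals, only the j allele has switched, so j is the middle locus and the order is b – j – fl.
Crossovers in the j–fl interval produce the single-crossover classes + j + and fl + b (28 + 29 = 57) plus the double crossovers (17).
RF(j–fl) = (57 + 17) / 1000 = 74/1000 = 0.0740 → 7.4 m.u.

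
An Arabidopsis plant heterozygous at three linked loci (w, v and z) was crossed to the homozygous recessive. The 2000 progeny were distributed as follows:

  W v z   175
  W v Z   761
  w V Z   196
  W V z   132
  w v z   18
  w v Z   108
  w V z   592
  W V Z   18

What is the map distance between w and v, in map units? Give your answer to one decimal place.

13.8 map units

The two most frequent reciprocal classes, W v Z and w V z, are the parental types, so the F1 was W v Z / w V z.
The two rarest classes, W V Z and w v z, are the double crossovers. Comparing them with the parentals, only the v allele has switched, so v is the middle locus and the order is w – v – z.
Crossovers in the w–v interval produce the single-crossover classes w v Z and W V z (108 + 132 = 240) plus the double crossovers (36).
RF(w–v) = (240 + 36) / 2000 = 276/2000 = 0.1380 → 13.8 map units.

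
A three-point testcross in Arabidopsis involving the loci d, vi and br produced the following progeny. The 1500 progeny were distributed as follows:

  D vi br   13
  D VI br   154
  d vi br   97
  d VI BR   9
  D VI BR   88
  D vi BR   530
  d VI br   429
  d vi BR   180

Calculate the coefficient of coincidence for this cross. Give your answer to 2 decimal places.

0.45

The two most frequent reciprocal classes, d VI br and D vi BR, are the parental types, so the F1 was d VI br / D vi BR.
The two rarest classes, d VI BR and D vi br, are the double crossovers. Comparing them with the parentals, only the br allele has switched, so br is the middle locus and the order is d – br – vi.
d–br: (334 + 22)/1500 = 0.2373; br–vi: (185 + 22)/1500 = 0.1380.
Expected DCO frequency = 0.2373 × 0.1380 ≈ 0.03275; observed = 22/1500 ≈ 0.01467.
Coefficient of coincidence = 0.01467/0.03275 ≈ 0.45.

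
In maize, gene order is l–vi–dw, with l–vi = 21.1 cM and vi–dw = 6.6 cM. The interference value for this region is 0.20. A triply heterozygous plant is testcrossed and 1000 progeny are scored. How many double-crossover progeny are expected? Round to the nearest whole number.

11

Map distances give recombination frequencies of 0.211 and 0.066 for the two intervals.
With interference 0.20 (so coincidence = 0.80), expected double-crossover frequency = 0.211 × 0.066 × 0.80 = 0.01114.
Expected number = 0.01114 × 1000 = 11.14 ≈ 11.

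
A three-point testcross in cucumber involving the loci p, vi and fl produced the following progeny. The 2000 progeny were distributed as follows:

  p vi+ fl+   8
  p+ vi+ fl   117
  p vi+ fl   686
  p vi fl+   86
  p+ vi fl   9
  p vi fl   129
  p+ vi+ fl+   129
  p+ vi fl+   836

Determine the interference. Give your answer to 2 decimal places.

The two most frequent reciprocal classes, p vi+ fl and p+ vi fl+, are the parental types, so the F1 was p vi+ fl / p+ vi fl+.
The two rarest classes, p vi+ fl+ and p+ vi fl, are the double crossovers. Comparing them with the parentals, only the fl allele has switched, so fl is the middle locus and the order is p – fl – vi.
p–fl: (203 + 17)/2000 = 0.1100; fl–vi: (258 + 17)/2000 = 0.1375.
Expected DCO frequency = 0.1100 × 0.1375 ≈ 0.01513; observed = 17/2000 ≈ 0.00850.
Coefficient of coincidence = 0.00850/0.01513 ≈ 0.56; interference = 1 − 0.56 = 0.44.

0.44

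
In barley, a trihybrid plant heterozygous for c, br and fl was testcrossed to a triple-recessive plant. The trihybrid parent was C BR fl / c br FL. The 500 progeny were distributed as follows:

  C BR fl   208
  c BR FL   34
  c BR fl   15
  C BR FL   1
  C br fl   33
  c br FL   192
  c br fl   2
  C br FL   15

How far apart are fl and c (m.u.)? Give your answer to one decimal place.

6.6 m.u.

The two rarest classes, C BR FL and c br fl, are the double crossovers. Comparing them with the parentals, only the fl allele has switched, so fl is the middle locus and the order is br – fl – c.
Crossovers in the fl–c interval produce the single-crossover classes c BR fl and C br FL (15 + 15 = 30) plus the double crossovers (3).
RF(fl–c) = (30 + 3) / 500 = 33/500 = 0.0660 → 6.6 m.u.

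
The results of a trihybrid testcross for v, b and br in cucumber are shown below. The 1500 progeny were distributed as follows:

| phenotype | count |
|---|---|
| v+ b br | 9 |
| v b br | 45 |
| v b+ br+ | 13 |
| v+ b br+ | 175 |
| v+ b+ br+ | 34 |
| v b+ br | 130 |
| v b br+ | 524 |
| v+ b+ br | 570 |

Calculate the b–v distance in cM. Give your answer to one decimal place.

21.8 cM

The two most frequent reciprocal classes, v+ b+ br and v b br+, are the parental types, so the F1 was v+ b+ br / v b br+.
The two rarest classes, v+ b br and v b+ br+, are the double crossovers. Comparing them with the parentals, only the b allele has switched, so b is the middle locus and the order is br – b – v.
Crossovers in the b–v interval produce the single-crossover classes v b+ br and v+ b br+ (130 + 175 = 305) plus the double crossovers (22).
RF(b–v) = (305 + 22) / 1500 = 327/1500 = 0.2180 → 21.8 cM.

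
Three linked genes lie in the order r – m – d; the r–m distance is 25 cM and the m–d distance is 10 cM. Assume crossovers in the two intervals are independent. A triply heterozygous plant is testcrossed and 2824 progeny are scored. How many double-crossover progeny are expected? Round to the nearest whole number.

Map distances give recombination frequencies of 0.250 and 0.100 for the two intervals.
With no interference, expected double-crossover frequency = 0.250 × 0.100 = 0.02500.
Expected number = 0.02500 × 2824 = 70.60 ≈ 71.

71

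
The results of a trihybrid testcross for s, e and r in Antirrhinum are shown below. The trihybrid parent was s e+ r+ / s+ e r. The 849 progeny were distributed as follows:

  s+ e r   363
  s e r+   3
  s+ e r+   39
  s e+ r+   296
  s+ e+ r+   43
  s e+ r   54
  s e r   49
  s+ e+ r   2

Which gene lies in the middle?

e

The two rarest classes, s e r+ and s+ e+ r, are the double crossovers. Comparing them with the parentals, only the e allele has switched, so e is the middle locus and the order is r – e – s.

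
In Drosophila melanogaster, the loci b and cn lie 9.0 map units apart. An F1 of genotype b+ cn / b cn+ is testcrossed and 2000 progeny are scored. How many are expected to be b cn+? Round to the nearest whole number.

910

A map distance of 9.0 map units corresponds to a recombination frequency of 0.090.
The F1 is b+ cn / b cn+, so b cn+ is a parental gamete class with expected frequency (1 − r)/2 = 0.910/2 = 0.4550.
Expected number = 0.4550 × 2000 = 910.00 ≈ 910.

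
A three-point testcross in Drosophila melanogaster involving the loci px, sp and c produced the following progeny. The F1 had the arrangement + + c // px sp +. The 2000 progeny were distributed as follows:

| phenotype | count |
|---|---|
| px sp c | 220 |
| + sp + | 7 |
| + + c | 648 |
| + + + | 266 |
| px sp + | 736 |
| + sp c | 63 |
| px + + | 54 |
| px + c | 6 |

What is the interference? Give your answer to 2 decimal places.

The two rarest classes, px + c and + sp +, are the double crossovers. Comparing them with the parentals, only the px allele has switched, so px is the middle locus and the order is sp – px – c.
sp–px: (117 + 13)/2000 = 0.0650; px–c: (486 + 13)/2000 = 0.2495.
Expected DCO frequency = 0.0650 × 0.2495 ≈ 0.01622; observed = 13/2000 ≈ 0.00650.
Coefficient of coincidence = 0.00650/0.01622 ≈ 0.40; interference = 1 − 0.40 = 0.60.

0.60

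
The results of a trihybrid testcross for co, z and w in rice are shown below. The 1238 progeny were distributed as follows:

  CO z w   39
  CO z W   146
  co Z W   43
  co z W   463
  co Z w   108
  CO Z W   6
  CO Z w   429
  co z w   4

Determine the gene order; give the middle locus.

w

The two most frequent reciprocal classes, co z W and CO Z w, are the parental types, so the F1 was co z W / CO Z w.
The two rarest classes, co z w and CO Z W, are the double crossovers. Comparing them with the parentals, only the w allele has switched, so w is the middle locus and the order is co – w – z.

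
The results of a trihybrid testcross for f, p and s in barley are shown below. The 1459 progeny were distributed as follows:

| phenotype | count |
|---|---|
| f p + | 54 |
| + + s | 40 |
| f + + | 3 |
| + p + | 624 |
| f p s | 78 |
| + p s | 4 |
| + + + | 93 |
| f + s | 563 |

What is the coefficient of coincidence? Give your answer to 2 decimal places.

0.57

The two most frequent reciprocal classes, f + s and + p +, are the parental types, so the F1 was f + s / + p +.
The two rarest classes, f + + and + p s, are the double crossovers. Comparing them with the parentals, only the s allele has switched, so s is the middle locus and the order is f – s – p.
f–s: (94 + 7)/1459 = 0.0692; s–p: (171 + 7)/1459 = 0.1220.
Expected DCO frequency = 0.0692 × 0.1220 ≈ 0.00844; observed = 7/1459 ≈ 0.00480.
Coefficient of coincidence = 0.00480/0.00844 ≈ 0.57.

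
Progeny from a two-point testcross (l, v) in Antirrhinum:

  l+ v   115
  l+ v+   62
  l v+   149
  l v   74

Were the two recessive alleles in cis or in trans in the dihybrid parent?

trans

The two most frequent classes are l+ v (115) and l v+ (149); these are the parental (non-recombinant) types.
So the F1 carried l+ v on one chromosome and l v+ on the other — the recessive alleles are on opposite chromosomes (trans / repulsion).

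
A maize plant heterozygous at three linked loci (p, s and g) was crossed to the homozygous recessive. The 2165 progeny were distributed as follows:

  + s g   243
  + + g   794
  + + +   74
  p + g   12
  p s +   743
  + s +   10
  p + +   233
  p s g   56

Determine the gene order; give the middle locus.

p

The two most frequent reciprocal classes, + + g and p s +, are the parental types, so the F1 was + + g / p s +.
The two rarest classes, p + g and + s +, are the double crossovers. Comparing them with the parentals, only the p allele has switched, so p is the middle locus and the order is g – p – s.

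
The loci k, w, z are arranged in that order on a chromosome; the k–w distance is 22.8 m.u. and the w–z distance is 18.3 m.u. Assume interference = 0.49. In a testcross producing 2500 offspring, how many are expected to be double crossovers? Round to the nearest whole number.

Map distances give recombination frequencies of 0.228 and 0.183 for the two intervals.
With interference 0.49 (so coincidence = 0.51), expected double-crossover frequency = 0.228 × 0.183 × 0.51 = 0.02128.
Expected number = 0.02128 × 2500 = 53.20 ≈ 53.

53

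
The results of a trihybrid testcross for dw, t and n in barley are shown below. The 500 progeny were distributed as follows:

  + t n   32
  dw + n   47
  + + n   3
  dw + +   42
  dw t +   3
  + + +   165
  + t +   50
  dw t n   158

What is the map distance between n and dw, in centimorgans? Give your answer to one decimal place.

16.0 centimorgans

The two most frequent reciprocal classes, + + + and dw t n, are the parental types, so the F1 was + + + / dw t n.
The two rarest classes, + + n and dw t +, are the double crossovers. Comparing them with the parentals, only the n allele has switched, so n is the middle locus and the order is dw – n – t.
Crossovers in the dw–n interval produce the single-crossover classes dw + + and + t n (42 + 32 = 74) plus the double crossovers (6).
RF(dw–n) = (74 + 6) / 500 = 80/500 = 0.1600 → 16.0 centimorgans.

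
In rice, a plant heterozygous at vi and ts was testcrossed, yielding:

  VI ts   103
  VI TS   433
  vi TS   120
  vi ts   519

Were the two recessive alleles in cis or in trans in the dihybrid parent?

The two most frequent classes are VI TS (433) and vi ts (519); these are the parental (non-recombinant) types.
So the F1 carried VI TS on one chromosome and vi ts on the other — the recessive alleles are on the same chromosome (cis / coupling).

cis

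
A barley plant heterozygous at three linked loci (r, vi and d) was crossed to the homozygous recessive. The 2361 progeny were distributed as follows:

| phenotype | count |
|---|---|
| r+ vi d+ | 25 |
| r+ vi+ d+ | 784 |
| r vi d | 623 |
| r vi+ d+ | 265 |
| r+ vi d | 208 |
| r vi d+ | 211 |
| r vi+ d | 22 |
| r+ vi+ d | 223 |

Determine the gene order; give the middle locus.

vi

The two most frequent reciprocal classes, r vi d and r+ vi+ d+, are the parental types, so the F1 was r vi d / r+ vi+ d+.
The two rarest classes, r vi+ d and r+ vi d+, are the double crossovers. Comparing them with the parentals, only the vi allele has switched, so vi is the middle locus and the order is r – vi – d.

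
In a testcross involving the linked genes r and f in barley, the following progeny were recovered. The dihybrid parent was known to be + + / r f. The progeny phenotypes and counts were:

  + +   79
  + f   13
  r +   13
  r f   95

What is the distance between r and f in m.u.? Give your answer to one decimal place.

The recombinant classes are + f and r +: 13 + 13 = 26.
Recombination frequency = 26/200 = 0.1300 ≈ 13.0%, i.e. 13.0 m.u.

13.0 m.u.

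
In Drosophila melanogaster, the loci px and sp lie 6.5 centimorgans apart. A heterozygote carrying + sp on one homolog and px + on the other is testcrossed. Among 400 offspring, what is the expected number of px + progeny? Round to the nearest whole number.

187

A map distance of 6.5 centimorgans corresponds to a recombination frequency of 0.065.
The F1 is + sp / px +, so px + is a parental gamete class with expected frequency (1 − r)/2 = 0.935/2 = 0.4675.
Expected number = 0.4675 × 400 = 187.00 ≈ 187.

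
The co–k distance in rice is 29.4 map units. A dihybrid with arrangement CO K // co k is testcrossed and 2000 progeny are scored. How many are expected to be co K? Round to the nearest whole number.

A map distance of 29.4 map units corresponds to a recombination frequency of 0.294.
The F1 is CO K / co k, so co K is a recombinant gamete class with expected frequency r/2 = 0.294/2 = 0.1470.
Expected number = 0.1470 × 2000 = 294.00 ≈ 294.

294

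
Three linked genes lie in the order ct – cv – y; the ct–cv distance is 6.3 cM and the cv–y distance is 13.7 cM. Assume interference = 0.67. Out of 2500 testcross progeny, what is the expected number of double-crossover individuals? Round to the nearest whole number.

7

Map distances give recombination frequencies of 0.063 and 0.137 for the two intervals.
With interference 0.67 (so coincidence = 0.33), expected double-crossover frequency = 0.063 × 0.137 × 0.33 = 0.00285.
Expected number = 0.00285 × 2500 = 7.12 ≈ 7.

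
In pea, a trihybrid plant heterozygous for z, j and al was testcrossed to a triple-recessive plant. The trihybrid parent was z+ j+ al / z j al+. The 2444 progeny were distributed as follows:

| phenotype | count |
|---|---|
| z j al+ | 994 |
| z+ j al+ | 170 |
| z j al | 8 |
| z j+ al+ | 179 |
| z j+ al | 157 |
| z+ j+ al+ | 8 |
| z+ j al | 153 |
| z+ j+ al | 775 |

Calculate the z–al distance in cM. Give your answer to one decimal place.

The two rarest classes, z+ j+ al+ and z j al, are the double crossovers. Comparing them with the parentals, only the al allele has switched, so al is the middle locus and the order is z – al – j.
Crossovers in the z–al interval produce the single-crossover classes z j+ al and z+ j al+ (157 + 170 = 327) plus the double crossovers (16).
RF(z–al) = (327 + 16) / 2444 = 343/2444 = 0.1403 → 14.0 cM.

14.0 cM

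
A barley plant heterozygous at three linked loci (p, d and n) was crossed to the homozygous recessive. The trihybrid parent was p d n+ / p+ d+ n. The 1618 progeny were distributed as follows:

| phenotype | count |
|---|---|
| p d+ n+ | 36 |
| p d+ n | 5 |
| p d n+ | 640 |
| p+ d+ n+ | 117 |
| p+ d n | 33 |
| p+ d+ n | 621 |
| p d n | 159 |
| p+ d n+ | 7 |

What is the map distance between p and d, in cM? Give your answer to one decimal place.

5.0 cM

The two rarest classes, p+ d n+ and p d+ n, are the double crossovers. Comparing them with the parentals, only the p allele has switched, so p is the middle locus and the order is n – p – d.
Crossovers in the p–d interval produce the single-crossover classes p d+ n+ and p+ d n (36 + 33 = 69) plus the double crossovers (12).
RF(p–d) = (69 + 12) / 1618 = 81/1618 = 0.0501 → 5.0 cM.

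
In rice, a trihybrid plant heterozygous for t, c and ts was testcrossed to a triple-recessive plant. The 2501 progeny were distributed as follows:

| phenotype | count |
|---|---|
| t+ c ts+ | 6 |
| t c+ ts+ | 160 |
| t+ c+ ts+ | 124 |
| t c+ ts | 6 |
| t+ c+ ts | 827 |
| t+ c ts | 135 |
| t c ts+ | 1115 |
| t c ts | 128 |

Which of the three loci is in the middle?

t

The two most frequent reciprocal classes, t+ c+ ts and t c ts+, are the parental types, so the F1 was t+ c+ ts / t c ts+.
The two rarest classes, t c+ ts and t+ c ts+, are the double crossovers. Comparing them with the parentals, only the t allele has switched, so t is the middle locus and the order is c – t – ts.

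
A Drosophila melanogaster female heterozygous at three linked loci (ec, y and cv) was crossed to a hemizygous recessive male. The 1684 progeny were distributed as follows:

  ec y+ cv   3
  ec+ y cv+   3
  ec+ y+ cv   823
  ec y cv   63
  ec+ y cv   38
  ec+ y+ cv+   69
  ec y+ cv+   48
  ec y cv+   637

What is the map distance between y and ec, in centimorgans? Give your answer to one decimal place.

The two most frequent reciprocal classes, ec y cv+ and ec+ y+ cv, are the parental types, so the F1 was ec y cv+ / ec+ y+ cv.
The two rarest classes, ec+ y cv+ and ec y+ cv, are the double crossovers. Comparing them with the parentals, only the ec allele has switched, so ec is the middle locus and the order is cv – ec – y.
Crossovers in the ec–y interval produce the single-crossover classes ec y+ cv+ and ec+ y cv (48 + 38 = 86) plus the double crossovers (6).
RF(ec–y) = (86 + 6) / 1684 = 92/1684 = 0.0546 → 5.5 centimorgans.

5.5 centimorgans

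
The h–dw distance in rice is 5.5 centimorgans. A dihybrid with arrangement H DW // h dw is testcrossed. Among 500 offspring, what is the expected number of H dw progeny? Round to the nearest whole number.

A map distance of 5.5 centimorgans corresponds to a recombination frequency of 0.055.
The F1 is H DW / h dw, so H dw is a recombinant gamete class with expected frequency r/2 = 0.055/2 = 0.0275.
Expected number = 0.0275 × 500 = 13.75 ≈ 14.

14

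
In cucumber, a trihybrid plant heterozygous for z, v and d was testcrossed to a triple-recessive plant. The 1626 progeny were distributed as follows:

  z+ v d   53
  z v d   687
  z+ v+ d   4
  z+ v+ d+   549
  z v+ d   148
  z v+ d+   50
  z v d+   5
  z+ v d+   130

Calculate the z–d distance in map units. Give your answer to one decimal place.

6.9 map units

The two most frequent reciprocal classes, z+ v+ d+ and z v d, are the parental types, so the F1 was z+ v+ d+ / z v d.
The two rarest classes, z+ v+ d and z v d+, are the double crossovers. Comparing them with the parentals, only the d allele has switched, so d is the middle locus and the order is z – d – v.
Crossovers in the z–d interval produce the single-crossover classes z v+ d+ and z+ v d (50 + 53 = 103) plus the double crossovers (9).
RF(z–d) = (103 + 9) / 1626 = 112/1626 = 0.0689 → 6.9 map units.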